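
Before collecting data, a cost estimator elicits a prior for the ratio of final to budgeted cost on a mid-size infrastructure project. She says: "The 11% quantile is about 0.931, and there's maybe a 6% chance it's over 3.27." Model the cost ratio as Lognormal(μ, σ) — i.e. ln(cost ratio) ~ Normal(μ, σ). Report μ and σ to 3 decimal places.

If T ~ Lognormal(μ,σ) then ln T ~ Normal(μ,σ), so the p-quantile of ln T is μ + z_p·σ.
ln(0.931) = -0.0715 and ln(3.27) = 1.185; z_{0.11} = -1.227, z_{0.94} = 1.555.
σ = (1.185 − -0.0715)/(1.555 − (-1.227)) = 0.452.
μ = -0.0715 − (-1.227)·0.452 = 0.483.

μ ≈ 0.483, σ ≈ 0.452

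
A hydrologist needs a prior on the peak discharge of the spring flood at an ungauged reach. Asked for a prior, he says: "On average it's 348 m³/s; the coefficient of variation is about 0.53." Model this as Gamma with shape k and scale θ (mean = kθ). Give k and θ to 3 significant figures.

For Gamma(k, scale θ): mean = kθ, variance = kθ², so CV = 1/√k.
CV = 0.53, hence k = 1/CV² = 3.56.
Then θ = mean/k = 348/3.56 = 97.8.

k ≈ 3.56, θ ≈ 97.8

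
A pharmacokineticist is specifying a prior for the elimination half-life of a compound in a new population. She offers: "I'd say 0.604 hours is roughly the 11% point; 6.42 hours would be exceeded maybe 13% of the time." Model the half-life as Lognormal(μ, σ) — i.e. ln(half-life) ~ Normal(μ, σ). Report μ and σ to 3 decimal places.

If T ~ Lognormal(μ,σ) then ln T ~ Normal(μ,σ), so the p-quantile of ln T is μ + z_p·σ.
ln(0.604) = -0.5042 and ln(6.42) = 1.859; z_{0.11} = -1.227, z_{0.87} = 1.126.
σ = (1.859 − -0.5042)/(1.126 − (-1.227)) = 1.005.
μ = -0.5042 − (-1.227)·1.005 = 0.728.

μ ≈ 0.728, σ ≈ 1.005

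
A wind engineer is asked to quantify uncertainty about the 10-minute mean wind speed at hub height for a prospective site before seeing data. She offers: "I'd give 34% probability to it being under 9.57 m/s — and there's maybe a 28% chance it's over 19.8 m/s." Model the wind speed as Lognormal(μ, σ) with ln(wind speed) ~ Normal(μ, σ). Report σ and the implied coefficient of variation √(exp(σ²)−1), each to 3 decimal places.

If T ~ Lognormal(μ,σ) then ln T ~ Normal(μ,σ), so the p-quantile of ln T is μ + z_p·σ.
ln(9.57) = 2.259 and ln(19.8) = 2.986; z_{0.34} = -0.4125, z_{0.72} = 0.5828.
σ = (2.986 − 2.259)/(0.5828 − (-0.4125)) = 0.730.
μ = 2.259 − (-0.4125)·0.730 = 2.560.
CV = √(exp(σ²)−1) = √(exp(0.5336)−1) = 0.840.

σ ≈ 0.730, CV ≈ 0.840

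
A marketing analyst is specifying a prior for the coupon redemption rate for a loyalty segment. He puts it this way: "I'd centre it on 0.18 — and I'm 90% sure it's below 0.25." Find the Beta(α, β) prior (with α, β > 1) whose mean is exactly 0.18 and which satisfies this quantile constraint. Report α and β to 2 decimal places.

With mean 0.18 fixed, write α = 0.18s, β = 0.82s where s = α+β.
Need P(θ < 0.25) = 0.9 under Beta(0.18s, 0.82s). Normal approximation: (q−m)/√(m(1−m)/s) ≈ z_{0.9} = 1.28, so s ≈ 0.18·0.82·(1.28)²/(0.25−0.18)² = 49.5.
At s = 49.5: P(θ<0.25) ≈ 0.894. Adjusting to match 0.9 gives s ≈ 52.33.
So α = 0.18·52.33 ≈ 9.42, β = 0.82·52.33 ≈ 42.91.

α ≈ 9.42, β ≈ 42.91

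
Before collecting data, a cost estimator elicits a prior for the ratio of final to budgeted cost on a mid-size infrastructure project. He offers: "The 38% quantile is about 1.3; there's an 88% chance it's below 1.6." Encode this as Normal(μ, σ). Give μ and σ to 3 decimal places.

The p-quantile of Normal(μ,σ) is μ + z_p·σ, with z_{0.38} = -0.3055 and z_{0.88} = 1.175.
Eliminate σ: μ = (z₂·x₁ − z₁·x₂)/(z₂ − z₁) = (1.175·1.3 − (-0.3055)·1.6)/1.48 = 1.362.
Then σ = (x₂ − x₁)/(z₂ − z₁) = (1.6 − 1.3)/1.48 = 0.203.

μ = 1.362, σ = 0.203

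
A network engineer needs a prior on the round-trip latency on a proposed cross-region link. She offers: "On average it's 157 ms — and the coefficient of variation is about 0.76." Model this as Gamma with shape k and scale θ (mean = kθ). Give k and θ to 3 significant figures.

For Gamma(k, scale θ): mean = kθ, variance = kθ², so CV = 1/√k.
CV = 0.76, hence k = 1/CV² = 1.73.
Then θ = mean/k = 157/1.73 = 90.7.

k ≈ 1.73, θ ≈ 90.7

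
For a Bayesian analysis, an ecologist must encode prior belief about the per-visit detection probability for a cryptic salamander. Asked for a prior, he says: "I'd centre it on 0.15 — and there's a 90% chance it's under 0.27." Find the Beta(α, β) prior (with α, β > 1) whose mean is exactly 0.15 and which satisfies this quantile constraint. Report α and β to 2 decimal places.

α ≈ 2.37, β ≈ 13.42

With mean 0.15 fixed, write α = 0.15s, β = 0.85s where s = α+β.
Need P(θ < 0.27) = 0.9 under Beta(0.15s, 0.85s). Normal approximation: (q−m)/√(m(1−m)/s) ≈ z_{0.9} = 1.28, so s ≈ 0.15·0.85·(1.28)²/(0.27−0.15)² = 14.5.
At s = 14.5: P(θ<0.27) ≈ 0.893. Adjusting to match 0.9 gives s ≈ 15.79.
So α = 0.15·15.79 ≈ 2.37, β = 0.85·15.79 ≈ 13.42.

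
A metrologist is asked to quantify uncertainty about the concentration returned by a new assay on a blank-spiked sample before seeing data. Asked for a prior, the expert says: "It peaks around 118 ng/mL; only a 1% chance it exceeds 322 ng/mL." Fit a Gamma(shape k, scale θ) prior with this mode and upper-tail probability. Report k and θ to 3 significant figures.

Gamma(k,θ) with k>1 has mode (k−1)θ, so θ = 118/(k−1).
Need P(X < 322) = 0.99 with θ tied to k this way. Start at k = 2, θ = 118: P(X<322) ≈ 0.757.
Too low — raise k to concentrate. Iterating converges to k ≈ 5.57.
Then θ = 118/(5.57−1) ≈ 25.8.

k ≈ 5.57, θ ≈ 25.8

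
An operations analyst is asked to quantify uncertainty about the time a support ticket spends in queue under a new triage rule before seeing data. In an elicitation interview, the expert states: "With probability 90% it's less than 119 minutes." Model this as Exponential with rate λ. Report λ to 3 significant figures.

P(T < 119.0) = 1 − e^(−λ·119.0) = 0.9, so λ = −ln(1−0.9)/119.0 = −ln(0.1)/119.0 = 0.0193.

λ ≈ 0.0193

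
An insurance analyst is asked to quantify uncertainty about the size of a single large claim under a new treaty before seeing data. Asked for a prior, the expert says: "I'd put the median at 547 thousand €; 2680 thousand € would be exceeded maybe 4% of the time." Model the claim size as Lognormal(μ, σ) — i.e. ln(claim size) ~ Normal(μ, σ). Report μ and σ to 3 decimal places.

μ ≈ 6.304, σ ≈ 0.908

If T ~ Lognormal(μ,σ) then ln T ~ Normal(μ,σ), so the p-quantile of ln T is μ + z_p·σ.
ln(547) = 6.304 and ln(2680) = 7.894; z_{0.5} = 0, z_{0.96} = 1.751.
σ = (7.894 − 6.304)/(1.751 − (0)) = 0.908.
μ = 6.304 − (0)·0.908 = 6.304.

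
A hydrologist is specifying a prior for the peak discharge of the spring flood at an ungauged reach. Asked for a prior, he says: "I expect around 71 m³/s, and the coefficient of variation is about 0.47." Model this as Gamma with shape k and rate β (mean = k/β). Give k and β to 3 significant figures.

k ≈ 4.53, β ≈ 0.0638

For Gamma(k, rate β): mean = k/β, variance = k/β², so CV = 1/√k.
CV = 0.47, hence k = 1/CV² = 4.53.
Then β = k/mean = 4.53/71 = 0.0638.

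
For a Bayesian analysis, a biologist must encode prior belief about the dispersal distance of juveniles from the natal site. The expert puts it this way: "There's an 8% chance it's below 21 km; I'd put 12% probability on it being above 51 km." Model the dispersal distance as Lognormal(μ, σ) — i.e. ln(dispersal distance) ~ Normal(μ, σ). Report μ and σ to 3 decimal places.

If T ~ Lognormal(μ,σ) then ln T ~ Normal(μ,σ), so the p-quantile of ln T is μ + z_p·σ.
ln(21) = 3.045 and ln(51) = 3.932; z_{0.08} = -1.405, z_{0.88} = 1.175.
σ = (3.932 − 3.045)/(1.175 − (-1.405)) = 0.344.
μ = 3.045 − (-1.405)·0.344 = 3.528.

μ ≈ 3.528, σ ≈ 0.344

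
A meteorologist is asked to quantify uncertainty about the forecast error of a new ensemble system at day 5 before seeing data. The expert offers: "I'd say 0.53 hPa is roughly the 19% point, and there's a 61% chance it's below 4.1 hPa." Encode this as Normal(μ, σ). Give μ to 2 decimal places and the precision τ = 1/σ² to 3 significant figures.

μ = 3.24, τ = 0.105

The p-quantile of Normal(μ,σ) is μ + z_p·σ, with z_{0.19} = -0.8779 and z_{0.61} = 0.2793.
Eliminate σ: μ = (z₂·x₁ − z₁·x₂)/(z₂ − z₁) = (0.2793·0.53 − (-0.8779)·4.1)/1.157 = 3.24.
Then σ = (x₂ − x₁)/(z₂ − z₁) = (4.1 − 0.53)/1.157 = 3.08.
Precision τ = 1/σ² = 1/3.085² = 0.105.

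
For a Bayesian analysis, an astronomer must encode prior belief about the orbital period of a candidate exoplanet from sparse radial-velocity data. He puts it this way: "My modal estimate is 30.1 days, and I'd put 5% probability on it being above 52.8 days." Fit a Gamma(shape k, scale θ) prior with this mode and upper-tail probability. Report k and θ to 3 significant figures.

k ≈ 9.83, θ ≈ 3.41

Gamma(k,θ) with k>1 has mode (k−1)θ, so θ = 30.1/(k−1).
Need P(X < 52.8) = 0.95 with θ tied to k this way. Start at k = 2, θ = 30.1: P(X<52.8) ≈ 0.523.
Too low — raise k to concentrate. Iterating converges to k ≈ 9.83.
Then θ = 30.1/(9.83−1) ≈ 3.41.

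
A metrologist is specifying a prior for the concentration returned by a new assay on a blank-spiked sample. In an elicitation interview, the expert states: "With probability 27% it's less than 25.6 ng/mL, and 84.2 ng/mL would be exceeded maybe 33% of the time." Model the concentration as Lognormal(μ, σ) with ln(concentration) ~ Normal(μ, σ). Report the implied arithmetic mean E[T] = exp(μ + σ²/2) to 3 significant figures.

E[T] ≈ 97 ng/mL

If T ~ Lognormal(μ,σ) then ln T ~ Normal(μ,σ), so the p-quantile of ln T is μ + z_p·σ.
ln(25.6) = 3.243 and ln(84.2) = 4.433; z_{0.27} = -0.6128, z_{0.67} = 0.4399.
σ = (4.433 − 3.243)/(0.4399 − (-0.6128)) = 1.131.
μ = 3.243 − (-0.6128)·1.131 = 3.936.
E[T] = exp(μ + σ²/2) = exp(3.936 + 0.6395) = 97 ng/mL.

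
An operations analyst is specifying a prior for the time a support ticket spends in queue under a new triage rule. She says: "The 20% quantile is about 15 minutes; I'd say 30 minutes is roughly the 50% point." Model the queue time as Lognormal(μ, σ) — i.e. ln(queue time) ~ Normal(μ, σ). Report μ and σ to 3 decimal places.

μ ≈ 3.401, σ ≈ 0.824

If T ~ Lognormal(μ,σ) then ln T ~ Normal(μ,σ), so the p-quantile of ln T is μ + z_p·σ.
ln(15) = 2.708 and ln(30) = 3.401; z_{0.2} = -0.8416, z_{0.5} = 0.
σ = (3.401 − 2.708)/(0 − (-0.8416)) = 0.824.
μ = 2.708 − (-0.8416)·0.824 = 3.401.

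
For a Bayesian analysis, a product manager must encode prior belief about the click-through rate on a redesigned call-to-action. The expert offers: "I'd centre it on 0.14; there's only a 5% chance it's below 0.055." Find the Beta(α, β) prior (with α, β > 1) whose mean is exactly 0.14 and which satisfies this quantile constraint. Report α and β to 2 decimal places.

α ≈ 4.49, β ≈ 27.59

With mean 0.14 fixed, write α = 0.14s, β = 0.86s where s = α+β.
Need P(θ < 0.055) = 0.05 under Beta(0.14s, 0.86s). Normal approximation: (q−m)/√(m(1−m)/s) ≈ z_{0.05} = -1.64, so s ≈ 0.14·0.86·(-1.64)²/(0.055−0.14)² = 45.1.
At s = 45.1: P(θ<0.055) ≈ 0.023. Adjusting to match 0.05 gives s ≈ 32.09.
So α = 0.14·32.09 ≈ 4.49, β = 0.86·32.09 ≈ 27.59.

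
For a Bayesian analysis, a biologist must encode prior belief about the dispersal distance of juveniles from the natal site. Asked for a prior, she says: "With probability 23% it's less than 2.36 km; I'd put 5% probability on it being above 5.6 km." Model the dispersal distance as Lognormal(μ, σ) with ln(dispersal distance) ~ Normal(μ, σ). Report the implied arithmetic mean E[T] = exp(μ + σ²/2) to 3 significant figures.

E[T] ≈ 3.29 km

If T ~ Lognormal(μ,σ) then ln T ~ Normal(μ,σ), so the p-quantile of ln T is μ + z_p·σ.
ln(2.36) = 0.8587 and ln(5.6) = 1.723; z_{0.23} = -0.7388, z_{0.95} = 1.645.
σ = (1.723 − 0.8587)/(1.645 − (-0.7388)) = 0.363.
μ = 0.8587 − (-0.7388)·0.363 = 1.126.
E[T] = exp(μ + σ²/2) = exp(1.126 + 0.0657) = 3.29 km.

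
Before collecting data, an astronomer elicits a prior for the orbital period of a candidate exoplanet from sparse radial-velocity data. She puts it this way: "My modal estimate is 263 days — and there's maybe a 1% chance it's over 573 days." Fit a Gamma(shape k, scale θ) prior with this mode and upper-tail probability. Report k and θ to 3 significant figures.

Gamma(k,θ) with k>1 has mode (k−1)θ, so θ = 263/(k−1).
Need P(X < 573) = 0.99 with θ tied to k this way. Start at k = 2, θ = 263: P(X<573) ≈ 0.640.
Too low — raise k to concentrate. Iterating converges to k ≈ 8.97.
Then θ = 263/(8.97−1) ≈ 33.

k ≈ 8.97, θ ≈ 33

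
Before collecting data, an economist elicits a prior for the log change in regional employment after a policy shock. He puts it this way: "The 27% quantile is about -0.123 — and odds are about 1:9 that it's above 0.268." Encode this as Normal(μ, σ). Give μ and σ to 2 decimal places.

For Normal(μ,σ), the p-quantile is μ + z_p·σ. Here z_{0.27} = -0.6128, z_{0.9} = 1.282.
So -0.123 = μ − 0.6128σ and 0.268 = μ + 1.282σ.
Subtracting: σ = (0.268 − -0.123)/(1.282 − (-0.6128)) = 0.21.
Then μ = -0.123 − (-0.6128)·0.21 = 0.00.

μ = 0.00, σ = 0.21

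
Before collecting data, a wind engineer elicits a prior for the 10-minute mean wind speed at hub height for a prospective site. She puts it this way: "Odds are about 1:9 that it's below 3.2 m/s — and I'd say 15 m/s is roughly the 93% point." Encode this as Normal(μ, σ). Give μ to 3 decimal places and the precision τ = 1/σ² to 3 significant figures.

μ = 8.684, τ = 0.0546

The p-quantile of Normal(μ,σ) is μ + z_p·σ, with z_{0.1} = -1.282 and z_{0.93} = 1.476.
Eliminate σ: μ = (z₂·x₁ − z₁·x₂)/(z₂ − z₁) = (1.476·3.2 − (-1.282)·15)/2.757 = 8.684.
Then σ = (x₂ − x₁)/(z₂ − z₁) = (15 − 3.2)/2.757 = 4.279.
Precision τ = 1/σ² = 1/4.279² = 0.0546.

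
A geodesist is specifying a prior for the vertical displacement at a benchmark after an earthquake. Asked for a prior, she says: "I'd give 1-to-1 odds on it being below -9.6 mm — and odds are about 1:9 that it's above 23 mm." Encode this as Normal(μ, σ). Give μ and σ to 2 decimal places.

The p-quantile of Normal(μ,σ) is μ + z_p·σ, with z_{0.5} = 0 and z_{0.9} = 1.282.
Eliminate σ: μ = (z₂·x₁ − z₁·x₂)/(z₂ − z₁) = (1.282·-9.6 − (0)·23)/1.282 = -9.60.
Then σ = (x₂ − x₁)/(z₂ − z₁) = (23 − -9.6)/1.282 = 25.44.

μ = -9.60, σ = 25.44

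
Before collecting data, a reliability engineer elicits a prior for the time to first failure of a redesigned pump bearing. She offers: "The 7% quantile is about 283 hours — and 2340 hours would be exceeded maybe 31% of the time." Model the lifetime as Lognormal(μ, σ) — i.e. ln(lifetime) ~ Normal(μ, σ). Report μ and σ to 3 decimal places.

μ ≈ 7.227, σ ≈ 1.071

If T ~ Lognormal(μ,σ) then ln T ~ Normal(μ,σ), so the p-quantile of ln T is μ + z_p·σ.
ln(283) = 5.645 and ln(2340) = 7.758; z_{0.07} = -1.476, z_{0.69} = 0.4959.
σ = (7.758 − 5.645)/(0.4959 − (-1.476)) = 1.071.
μ = 5.645 − (-1.476)·1.071 = 7.227.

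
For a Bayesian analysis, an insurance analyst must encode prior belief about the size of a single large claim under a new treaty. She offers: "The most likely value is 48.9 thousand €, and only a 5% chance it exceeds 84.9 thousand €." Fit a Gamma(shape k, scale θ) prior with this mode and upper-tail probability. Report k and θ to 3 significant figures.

Gamma(k,θ) with k>1 has mode (k−1)θ, so θ = 48.9/(k−1).
Need P(X < 84.9) = 0.95 with θ tied to k this way. Start at k = 2, θ = 48.9: P(X<84.9) ≈ 0.518.
Too low — raise k to concentrate. Iterating converges to k ≈ 10.2.
Then θ = 48.9/(10.2−1) ≈ 5.33.

k ≈ 10.2, θ ≈ 5.33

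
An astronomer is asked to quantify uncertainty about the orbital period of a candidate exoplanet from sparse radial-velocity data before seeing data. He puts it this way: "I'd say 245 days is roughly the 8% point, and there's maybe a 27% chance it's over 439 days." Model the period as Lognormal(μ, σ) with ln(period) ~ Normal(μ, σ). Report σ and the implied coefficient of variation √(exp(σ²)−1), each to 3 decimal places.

If T ~ Lognormal(μ,σ) then ln T ~ Normal(μ,σ), so the p-quantile of ln T is μ + z_p·σ.
ln(245) = 5.501 and ln(439) = 6.084; z_{0.08} = -1.405, z_{0.73} = 0.6128.
σ = (6.084 − 5.501)/(0.6128 − (-1.405)) = 0.289.
μ = 5.501 − (-1.405)·0.289 = 5.907.
CV = √(exp(σ²)−1) = √(exp(0.0835)−1) = 0.295.

σ ≈ 0.289, CV ≈ 0.295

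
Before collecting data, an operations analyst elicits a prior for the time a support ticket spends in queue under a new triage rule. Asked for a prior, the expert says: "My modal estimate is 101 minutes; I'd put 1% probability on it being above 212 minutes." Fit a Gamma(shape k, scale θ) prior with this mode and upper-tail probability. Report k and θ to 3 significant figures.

k ≈ 9.85, θ ≈ 11.4

Gamma(k,θ) with k>1 has mode (k−1)θ, so θ = 101/(k−1).
Need P(X < 212) = 0.99 with θ tied to k this way. Start at k = 2, θ = 101: P(X<212) ≈ 0.620.
Too low — raise k to concentrate. Iterating converges to k ≈ 9.85.
Then θ = 101/(9.85−1) ≈ 11.4.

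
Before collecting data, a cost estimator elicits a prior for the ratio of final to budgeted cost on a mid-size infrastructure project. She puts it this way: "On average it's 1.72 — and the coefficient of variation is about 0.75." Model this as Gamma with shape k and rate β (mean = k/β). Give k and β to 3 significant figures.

k ≈ 1.78, β ≈ 1.03

For Gamma(k, rate β): mean = k/β, variance = k/β², so CV = 1/√k.
CV = 0.75, hence k = 1/CV² = 1.78.
Then β = k/mean = 1.78/1.72 = 1.03.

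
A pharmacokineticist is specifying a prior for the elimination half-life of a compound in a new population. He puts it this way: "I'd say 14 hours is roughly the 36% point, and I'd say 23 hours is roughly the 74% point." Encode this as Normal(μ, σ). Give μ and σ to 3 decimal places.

μ = 17.220, σ = 8.984

For Normal(μ,σ), the p-quantile is μ + z_p·σ. Here z_{0.36} = -0.3585, z_{0.74} = 0.6433.
So 14 = μ − 0.3585σ and 23 = μ + 0.6433σ.
Subtracting: σ = (23 − 14)/(0.6433 − (-0.3585)) = 8.984.
Then μ = 14 − (-0.3585)·8.984 = 17.220.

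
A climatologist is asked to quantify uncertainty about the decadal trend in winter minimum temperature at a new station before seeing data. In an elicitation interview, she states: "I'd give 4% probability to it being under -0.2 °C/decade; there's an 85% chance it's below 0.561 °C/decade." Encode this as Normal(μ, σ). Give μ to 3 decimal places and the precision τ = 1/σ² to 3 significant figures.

The p-quantile of Normal(μ,σ) is μ + z_p·σ, with z_{0.04} = -1.751 and z_{0.85} = 1.036.
Eliminate σ: μ = (z₂·x₁ − z₁·x₂)/(z₂ − z₁) = (1.036·-0.2 − (-1.751)·0.561)/2.787 = 0.278.
Then σ = (x₂ − x₁)/(z₂ − z₁) = (0.561 − -0.2)/2.787 = 0.273.
Precision τ = 1/σ² = 1/0.273² = 13.4.

μ = 0.278, τ = 13.4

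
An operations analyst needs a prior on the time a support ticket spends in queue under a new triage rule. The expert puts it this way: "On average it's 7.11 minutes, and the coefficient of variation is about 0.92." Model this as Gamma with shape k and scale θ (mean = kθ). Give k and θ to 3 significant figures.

For Gamma(k, scale θ): mean = kθ, variance = kθ², so CV = 1/√k.
CV = 0.92, hence k = 1/CV² = 1.18.
Then θ = mean/k = 7.11/1.18 = 6.02.

k ≈ 1.18, θ ≈ 6.02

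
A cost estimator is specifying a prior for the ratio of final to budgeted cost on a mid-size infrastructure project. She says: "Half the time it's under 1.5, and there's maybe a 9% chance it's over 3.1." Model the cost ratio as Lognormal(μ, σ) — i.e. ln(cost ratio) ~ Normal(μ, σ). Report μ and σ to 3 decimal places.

μ ≈ 0.405, σ ≈ 0.541

If T ~ Lognormal(μ,σ) then ln T ~ Normal(μ,σ), so the p-quantile of ln T is μ + z_p·σ.
ln(1.5) = 0.4055 and ln(3.1) = 1.131; z_{0.5} = 0, z_{0.91} = 1.341.
σ = (1.131 − 0.4055)/(1.341 − (0)) = 0.541.
μ = 0.4055 − (0)·0.541 = 0.405.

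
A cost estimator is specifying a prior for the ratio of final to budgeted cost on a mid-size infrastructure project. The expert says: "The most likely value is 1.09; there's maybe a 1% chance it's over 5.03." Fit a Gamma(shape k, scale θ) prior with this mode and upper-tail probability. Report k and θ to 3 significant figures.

k ≈ 2.72, θ ≈ 0.635

Gamma(k,θ) with k>1 has mode (k−1)θ, so θ = 1.09/(k−1).
Need P(X < 5.03) = 0.99 with θ tied to k this way. Start at k = 2, θ = 1.09: P(X<5.03) ≈ 0.944.
Too low — raise k to concentrate. Iterating converges to k ≈ 2.72.
Then θ = 1.09/(2.72−1) ≈ 0.635.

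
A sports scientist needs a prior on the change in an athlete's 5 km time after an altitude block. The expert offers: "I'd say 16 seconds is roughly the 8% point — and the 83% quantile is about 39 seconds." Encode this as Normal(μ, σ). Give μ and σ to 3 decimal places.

μ = 29.698, σ = 9.749

The p-quantile of Normal(μ,σ) is μ + z_p·σ, with z_{0.08} = -1.405 and z_{0.83} = 0.9542.
Eliminate σ: μ = (z₂·x₁ − z₁·x₂)/(z₂ − z₁) = (0.9542·16 − (-1.405)·39)/2.359 = 29.698.
Then σ = (x₂ − x₁)/(z₂ − z₁) = (39 − 16)/2.359 = 9.749.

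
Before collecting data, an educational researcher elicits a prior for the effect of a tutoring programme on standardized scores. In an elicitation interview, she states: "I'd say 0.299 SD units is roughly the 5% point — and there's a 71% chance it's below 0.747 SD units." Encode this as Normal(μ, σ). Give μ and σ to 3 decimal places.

For Normal(μ,σ), the p-quantile is μ + z_p·σ. Here z_{0.05} = -1.645, z_{0.71} = 0.5534.
So 0.299 = μ − 1.645σ and 0.747 = μ + 0.5534σ.
Subtracting: σ = (0.747 − 0.299)/(0.5534 − (-1.645)) = 0.204.
Then μ = 0.299 − (-1.645)·0.204 = 0.634.

μ = 0.634, σ = 0.204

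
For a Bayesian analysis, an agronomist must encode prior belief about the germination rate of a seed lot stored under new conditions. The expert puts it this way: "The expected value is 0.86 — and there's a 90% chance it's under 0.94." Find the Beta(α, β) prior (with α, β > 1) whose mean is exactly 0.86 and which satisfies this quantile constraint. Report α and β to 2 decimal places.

α ≈ 21.22, β ≈ 3.45

With mean 0.86 fixed, write α = 0.86s, β = 0.14s where s = α+β.
Need P(θ < 0.94) = 0.9 under Beta(0.86s, 0.14s). Normal approximation: (q−m)/√(m(1−m)/s) ≈ z_{0.9} = 1.28, so s ≈ 0.86·0.14·(1.28)²/(0.94−0.86)² = 30.9.
At s = 30.9: P(θ<0.94) ≈ 0.929. Adjusting to match 0.9 gives s ≈ 24.67.
So α = 0.86·24.67 ≈ 21.22, β = 0.14·24.67 ≈ 3.45.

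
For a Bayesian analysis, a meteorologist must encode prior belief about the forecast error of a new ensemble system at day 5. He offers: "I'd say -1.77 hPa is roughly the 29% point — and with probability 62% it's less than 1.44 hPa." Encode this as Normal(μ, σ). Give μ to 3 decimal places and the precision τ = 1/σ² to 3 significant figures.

μ = 0.298, τ = 0.0716

The p-quantile of Normal(μ,σ) is μ + z_p·σ, with z_{0.29} = -0.5534 and z_{0.62} = 0.3055.
Eliminate σ: μ = (z₂·x₁ − z₁·x₂)/(z₂ − z₁) = (0.3055·-1.77 − (-0.5534)·1.44)/0.8589 = 0.298.
Then σ = (x₂ − x₁)/(z₂ − z₁) = (1.44 − -1.77)/0.8589 = 3.737.
Precision τ = 1/σ² = 1/3.737² = 0.0716.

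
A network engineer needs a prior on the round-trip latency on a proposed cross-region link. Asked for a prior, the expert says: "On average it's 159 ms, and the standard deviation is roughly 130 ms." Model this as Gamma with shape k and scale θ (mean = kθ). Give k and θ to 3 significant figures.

k ≈ 1.5, θ ≈ 106

For Gamma(k, scale θ): mean = kθ, variance = kθ², so CV = 1/√k.
CV = SD/mean = 130/159 = 0.8176, hence k = 1/CV² = 1.5.
Then θ = mean/k = 159/1.5 = 106.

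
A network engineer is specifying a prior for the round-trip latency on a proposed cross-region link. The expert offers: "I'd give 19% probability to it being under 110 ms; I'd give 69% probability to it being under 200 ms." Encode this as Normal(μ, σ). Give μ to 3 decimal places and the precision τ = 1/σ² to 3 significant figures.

For Normal(μ,σ), the p-quantile is μ + z_p·σ. Here z_{0.19} = -0.8779, z_{0.69} = 0.4959.
So 110 = μ − 0.8779σ and 200 = μ + 0.4959σ.
Subtracting: σ = (200 − 110)/(0.4959 − (-0.8779)) = 65.514.
Then μ = 110 − (-0.8779)·65.514 = 167.515.
Precision τ = 1/σ² = 1/65.51² = 0.000233.

μ = 167.515, τ = 0.000233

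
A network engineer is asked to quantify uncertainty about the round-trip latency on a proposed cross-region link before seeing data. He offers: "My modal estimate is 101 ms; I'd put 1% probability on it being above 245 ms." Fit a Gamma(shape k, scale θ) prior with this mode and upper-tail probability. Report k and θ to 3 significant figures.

Gamma(k,θ) with k>1 has mode (k−1)θ, so θ = 101/(k−1).
Need P(X < 245) = 0.99 with θ tied to k this way. Start at k = 2, θ = 101: P(X<245) ≈ 0.697.
Too low — raise k to concentrate. Iterating converges to k ≈ 7.02.
Then θ = 101/(7.02−1) ≈ 16.8.

k ≈ 7.02, θ ≈ 16.8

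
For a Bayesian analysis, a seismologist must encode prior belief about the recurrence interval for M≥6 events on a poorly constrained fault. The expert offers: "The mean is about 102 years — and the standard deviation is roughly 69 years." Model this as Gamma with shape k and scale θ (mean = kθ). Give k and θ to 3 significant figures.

For Gamma(k, scale θ): mean = kθ, variance = kθ², so CV = 1/√k.
CV = SD/mean = 69/102 = 0.6765, hence k = 1/CV² = 2.19.
Then θ = mean/k = 102/2.19 = 46.7.

k ≈ 2.19, θ ≈ 46.7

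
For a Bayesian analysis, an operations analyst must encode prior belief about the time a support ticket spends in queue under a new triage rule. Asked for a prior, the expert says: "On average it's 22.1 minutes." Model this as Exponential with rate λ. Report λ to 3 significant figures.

Exponential mean = 1/λ, so λ = 1/22.1 = 0.0452.

λ ≈ 0.0452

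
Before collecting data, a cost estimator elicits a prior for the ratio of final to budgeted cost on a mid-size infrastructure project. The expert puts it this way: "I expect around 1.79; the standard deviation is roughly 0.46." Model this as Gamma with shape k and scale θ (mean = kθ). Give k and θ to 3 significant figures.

For Gamma(k, scale θ): mean = kθ, variance = kθ², so CV = 1/√k.
CV = SD/mean = 0.46/1.79 = 0.257, hence k = 1/CV² = 15.1.
Then θ = mean/k = 1.79/15.1 = 0.118.

k ≈ 15.1, θ ≈ 0.118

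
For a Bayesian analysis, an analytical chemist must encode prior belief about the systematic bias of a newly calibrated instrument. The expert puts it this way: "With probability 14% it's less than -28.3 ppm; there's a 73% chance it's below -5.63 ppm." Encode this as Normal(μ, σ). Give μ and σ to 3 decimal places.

For Normal(μ,σ), the p-quantile is μ + z_p·σ. Here z_{0.14} = -1.08, z_{0.73} = 0.6128.
So -28.3 = μ − 1.08σ and -5.63 = μ + 0.6128σ.
Subtracting: σ = (-5.63 − -28.3)/(0.6128 − (-1.08)) = 13.389.
Then μ = -28.3 − (-1.08)·13.389 = -13.835.

μ = -13.835, σ = 13.389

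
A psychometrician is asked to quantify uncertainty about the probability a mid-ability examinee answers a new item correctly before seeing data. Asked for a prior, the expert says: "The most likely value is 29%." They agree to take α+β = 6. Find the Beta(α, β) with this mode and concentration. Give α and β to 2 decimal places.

For α,β > 1 the Beta mode is (α−1)/(α+β−2). With α+β = 6, the mode is (α−1)/4.
Set (α−1)/4 = 0.29 → α = 1 + 0.29·4 = 2.16.
β = 6 − α = 3.84.

α = 2.16, β = 3.84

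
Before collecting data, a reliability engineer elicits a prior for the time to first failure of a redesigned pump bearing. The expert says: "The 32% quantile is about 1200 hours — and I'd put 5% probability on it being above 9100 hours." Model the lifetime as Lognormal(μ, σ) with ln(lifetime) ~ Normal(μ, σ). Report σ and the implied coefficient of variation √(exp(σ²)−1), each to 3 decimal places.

σ ≈ 0.959, CV ≈ 1.228

If T ~ Lognormal(μ,σ) then ln T ~ Normal(μ,σ), so the p-quantile of ln T is μ + z_p·σ.
ln(1200) = 7.09 and ln(9100) = 9.116; z_{0.32} = -0.4677, z_{0.95} = 1.645.
σ = (9.116 − 7.09)/(1.645 − (-0.4677)) = 0.959.
μ = 7.09 − (-0.4677)·0.959 = 7.539.
CV = √(exp(σ²)−1) = √(exp(0.9197)−1) = 1.228.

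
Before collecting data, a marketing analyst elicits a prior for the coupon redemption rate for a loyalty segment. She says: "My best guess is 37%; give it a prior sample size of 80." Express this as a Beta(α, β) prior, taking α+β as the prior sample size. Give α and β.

Under the effective-sample-size interpretation, Beta(α, β) has prior mean α/(α+β) and prior sample size α+β.
So α+β = 80 and α/(α+β) = 0.37, giving α = 0.37·80 = 29.6 and β = 80 − 29.6 = 50.4.

α = 29.6, β = 50.4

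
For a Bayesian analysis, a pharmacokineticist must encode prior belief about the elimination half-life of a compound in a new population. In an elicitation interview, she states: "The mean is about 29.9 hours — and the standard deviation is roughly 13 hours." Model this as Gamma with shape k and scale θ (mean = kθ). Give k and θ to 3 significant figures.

For Gamma(k, scale θ): mean = kθ, variance = kθ², so CV = 1/√k.
CV = SD/mean = 13/29.9 = 0.4348, hence k = 1/CV² = 5.29.
Then θ = mean/k = 29.9/5.29 = 5.65.

k ≈ 5.29, θ ≈ 5.65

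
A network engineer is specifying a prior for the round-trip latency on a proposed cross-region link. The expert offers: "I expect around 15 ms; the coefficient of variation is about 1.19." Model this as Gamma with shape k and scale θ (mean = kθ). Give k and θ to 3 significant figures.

k ≈ 0.706, θ ≈ 21.2

For Gamma(k, scale θ): mean = kθ, variance = kθ², so CV = 1/√k.
CV = 1.19, hence k = 1/CV² = 0.706.
Then θ = mean/k = 15/0.706 = 21.2.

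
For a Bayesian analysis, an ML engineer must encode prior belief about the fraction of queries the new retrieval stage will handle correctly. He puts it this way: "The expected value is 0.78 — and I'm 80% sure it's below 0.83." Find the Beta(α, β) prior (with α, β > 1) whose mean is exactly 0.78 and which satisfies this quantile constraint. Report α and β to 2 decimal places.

α ≈ 39.17, β ≈ 11.05

With mean 0.78 fixed, write α = 0.78s, β = 0.22s where s = α+β.
Need P(θ < 0.83) = 0.8 under Beta(0.78s, 0.22s). Normal approximation: (q−m)/√(m(1−m)/s) ≈ z_{0.8} = 0.842, so s ≈ 0.78·0.22·(0.842)²/(0.83−0.78)² = 48.6.
At s = 48.6: P(θ<0.83) ≈ 0.796. Adjusting to match 0.8 gives s ≈ 50.22.
So α = 0.78·50.22 ≈ 39.17, β = 0.22·50.22 ≈ 11.05.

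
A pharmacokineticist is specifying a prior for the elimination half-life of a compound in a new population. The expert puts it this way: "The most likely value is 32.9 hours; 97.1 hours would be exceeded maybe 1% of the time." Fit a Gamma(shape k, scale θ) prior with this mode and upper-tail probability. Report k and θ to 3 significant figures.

k ≈ 4.86, θ ≈ 8.53

Gamma(k,θ) with k>1 has mode (k−1)θ, so θ = 32.9/(k−1).
Need P(X < 97.1) = 0.99 with θ tied to k this way. Start at k = 2, θ = 32.9: P(X<97.1) ≈ 0.793.
Too low — raise k to concentrate. Iterating converges to k ≈ 4.86.
Then θ = 32.9/(4.86−1) ≈ 8.53.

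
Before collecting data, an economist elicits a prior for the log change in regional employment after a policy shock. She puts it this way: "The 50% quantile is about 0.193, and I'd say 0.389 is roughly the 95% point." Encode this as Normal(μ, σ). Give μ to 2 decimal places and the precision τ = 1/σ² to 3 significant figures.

The p-quantile of Normal(μ,σ) is μ + z_p·σ, with z_{0.5} = 0 and z_{0.95} = 1.645.
Eliminate σ: μ = (z₂·x₁ − z₁·x₂)/(z₂ − z₁) = (1.645·0.193 − (0)·0.389)/1.645 = 0.19.
Then σ = (x₂ − x₁)/(z₂ − z₁) = (0.389 − 0.193)/1.645 = 0.12.
Precision τ = 1/σ² = 1/0.1192² = 70.4.

μ = 0.19, τ = 70.4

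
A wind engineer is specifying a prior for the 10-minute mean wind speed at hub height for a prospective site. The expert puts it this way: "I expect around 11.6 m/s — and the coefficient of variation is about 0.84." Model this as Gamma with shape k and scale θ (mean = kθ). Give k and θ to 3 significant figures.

For Gamma(k, scale θ): mean = kθ, variance = kθ², so CV = 1/√k.
CV = 0.84, hence k = 1/CV² = 1.42.
Then θ = mean/k = 11.6/1.42 = 8.18.

k ≈ 1.42, θ ≈ 8.18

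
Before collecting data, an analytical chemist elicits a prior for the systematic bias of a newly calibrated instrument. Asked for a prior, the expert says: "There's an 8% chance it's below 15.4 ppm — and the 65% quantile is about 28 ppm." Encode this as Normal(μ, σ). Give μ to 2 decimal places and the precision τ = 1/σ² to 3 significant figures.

The p-quantile of Normal(μ,σ) is μ + z_p·σ, with z_{0.08} = -1.405 and z_{0.65} = 0.3853.
Eliminate σ: μ = (z₂·x₁ − z₁·x₂)/(z₂ − z₁) = (0.3853·15.4 − (-1.405)·28)/1.79 = 25.29.
Then σ = (x₂ − x₁)/(z₂ − z₁) = (28 − 15.4)/1.79 = 7.04.
Precision τ = 1/σ² = 1/7.038² = 0.0202.

μ = 25.29, τ = 0.0202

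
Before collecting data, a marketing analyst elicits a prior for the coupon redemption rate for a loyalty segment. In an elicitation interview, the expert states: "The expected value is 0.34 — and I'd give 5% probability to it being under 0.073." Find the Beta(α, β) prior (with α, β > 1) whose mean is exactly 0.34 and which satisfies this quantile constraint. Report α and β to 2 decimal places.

α ≈ 1.88, β ≈ 3.64

With mean 0.34 fixed, write α = 0.34s, β = 0.66s where s = α+β.
Need P(θ < 0.073) = 0.05 under Beta(0.34s, 0.66s). Normal approximation: (q−m)/√(m(1−m)/s) ≈ z_{0.05} = -1.64, so s ≈ 0.34·0.66·(-1.64)²/(0.073−0.34)² = 8.5.
At s = 8.5: P(θ<0.073) ≈ 0.017. Adjusting to match 0.05 gives s ≈ 5.52.
So α = 0.34·5.52 ≈ 1.88, β = 0.66·5.52 ≈ 3.64.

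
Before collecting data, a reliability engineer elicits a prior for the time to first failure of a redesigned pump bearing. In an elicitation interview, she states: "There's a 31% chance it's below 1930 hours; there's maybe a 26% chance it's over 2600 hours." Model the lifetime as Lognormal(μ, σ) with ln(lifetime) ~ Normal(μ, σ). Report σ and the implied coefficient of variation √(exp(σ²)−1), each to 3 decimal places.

σ ≈ 0.262, CV ≈ 0.266

If T ~ Lognormal(μ,σ) then ln T ~ Normal(μ,σ), so the p-quantile of ln T is μ + z_p·σ.
ln(1930) = 7.565 and ln(2600) = 7.863; z_{0.31} = -0.4959, z_{0.74} = 0.6433.
σ = (7.863 − 7.565)/(0.6433 − (-0.4959)) = 0.262.
μ = 7.565 − (-0.4959)·0.262 = 7.695.
CV = √(exp(σ²)−1) = √(exp(0.0684)−1) = 0.266.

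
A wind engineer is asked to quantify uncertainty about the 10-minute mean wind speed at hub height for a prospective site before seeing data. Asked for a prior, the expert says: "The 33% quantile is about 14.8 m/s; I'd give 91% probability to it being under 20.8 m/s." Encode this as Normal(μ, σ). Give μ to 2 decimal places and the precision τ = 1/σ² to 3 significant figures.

For Normal(μ,σ), the p-quantile is μ + z_p·σ. Here z_{0.33} = -0.4399, z_{0.91} = 1.341.
So 14.8 = μ − 0.4399σ and 20.8 = μ + 1.341σ.
Subtracting: σ = (20.8 − 14.8)/(1.341 − (-0.4399)) = 3.37.
Then μ = 14.8 − (-0.4399)·3.37 = 16.28.
Precision τ = 1/σ² = 1/3.37² = 0.0881.

μ = 16.28, τ = 0.0881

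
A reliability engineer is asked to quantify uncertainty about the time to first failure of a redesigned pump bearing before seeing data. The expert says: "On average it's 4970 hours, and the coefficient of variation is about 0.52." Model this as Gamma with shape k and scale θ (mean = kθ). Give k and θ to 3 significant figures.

For Gamma(k, scale θ): mean = kθ, variance = kθ², so CV = 1/√k.
CV = 0.52, hence k = 1/CV² = 3.7.
Then θ = mean/k = 4970/3.7 = 1340.

k ≈ 3.7, θ ≈ 1340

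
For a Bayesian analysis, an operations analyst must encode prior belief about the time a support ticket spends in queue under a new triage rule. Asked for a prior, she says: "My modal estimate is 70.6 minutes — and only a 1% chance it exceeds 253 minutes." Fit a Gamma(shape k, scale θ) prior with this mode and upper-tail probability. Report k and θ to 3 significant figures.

k ≈ 3.64, θ ≈ 26.7

Gamma(k,θ) with k>1 has mode (k−1)θ, so θ = 70.6/(k−1).
Need P(X < 253) = 0.99 with θ tied to k this way. Start at k = 2, θ = 70.6: P(X<253) ≈ 0.873.
Too low — raise k to concentrate. Iterating converges to k ≈ 3.64.
Then θ = 70.6/(3.64−1) ≈ 26.7.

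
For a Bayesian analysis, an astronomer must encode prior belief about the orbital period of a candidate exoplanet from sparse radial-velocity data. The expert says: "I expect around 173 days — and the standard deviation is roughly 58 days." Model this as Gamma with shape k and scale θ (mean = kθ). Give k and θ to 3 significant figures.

k ≈ 8.9, θ ≈ 19.4

For Gamma(k, scale θ): mean = kθ, variance = kθ², so CV = 1/√k.
CV = SD/mean = 58/173 = 0.3353, hence k = 1/CV² = 8.9.
Then θ = mean/k = 173/8.9 = 19.4.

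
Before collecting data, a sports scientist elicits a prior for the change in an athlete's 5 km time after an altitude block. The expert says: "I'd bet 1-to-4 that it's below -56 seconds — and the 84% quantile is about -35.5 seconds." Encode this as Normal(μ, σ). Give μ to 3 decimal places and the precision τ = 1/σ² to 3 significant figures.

μ = -46.603, τ = 0.00802

The p-quantile of Normal(μ,σ) is μ + z_p·σ, with z_{0.2} = -0.8416 and z_{0.84} = 0.9945.
Eliminate σ: μ = (z₂·x₁ − z₁·x₂)/(z₂ − z₁) = (0.9945·-56 − (-0.8416)·-35.5)/1.836 = -46.603.
Then σ = (x₂ − x₁)/(z₂ − z₁) = (-35.5 − -56)/1.836 = 11.165.
Precision τ = 1/σ² = 1/11.17² = 0.00802.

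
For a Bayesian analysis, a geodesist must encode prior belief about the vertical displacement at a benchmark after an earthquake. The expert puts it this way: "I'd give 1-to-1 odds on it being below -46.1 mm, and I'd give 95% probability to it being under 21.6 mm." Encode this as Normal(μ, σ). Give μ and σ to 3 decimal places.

μ = -46.100, σ = 41.159

For Normal(μ,σ), the p-quantile is μ + z_p·σ. Here z_{0.5} = 0, z_{0.95} = 1.645.
So -46.1 = μ + 0σ and 21.6 = μ + 1.645σ.
Subtracting: σ = (21.6 − -46.1)/(1.645 − (0)) = 41.159.
Then μ = -46.1 − (0)·41.159 = -46.100.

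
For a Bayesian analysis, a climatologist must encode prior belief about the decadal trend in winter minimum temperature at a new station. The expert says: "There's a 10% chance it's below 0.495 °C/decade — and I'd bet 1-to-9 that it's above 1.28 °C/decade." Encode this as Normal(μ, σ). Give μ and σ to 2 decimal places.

μ = 0.89, σ = 0.31

The p-quantile of Normal(μ,σ) is μ + z_p·σ, with z_{0.1} = -1.282 and z_{0.9} = 1.282.
Eliminate σ: μ = (z₂·x₁ − z₁·x₂)/(z₂ − z₁) = (1.282·0.495 − (-1.282)·1.28)/2.563 = 0.89.
Then σ = (x₂ − x₁)/(z₂ − z₁) = (1.28 − 0.495)/2.563 = 0.31.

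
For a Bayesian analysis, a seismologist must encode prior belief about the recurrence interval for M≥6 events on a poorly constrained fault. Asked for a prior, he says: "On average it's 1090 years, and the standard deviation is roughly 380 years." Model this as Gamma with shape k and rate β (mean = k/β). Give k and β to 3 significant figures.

k ≈ 8.23, β ≈ 0.00755

For Gamma(k, rate β): mean = k/β, variance = k/β², so CV = 1/√k.
CV = SD/mean = 380/1090 = 0.3486, hence k = 1/CV² = 8.23.
Then β = k/mean = 8.23/1090 = 0.00755.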